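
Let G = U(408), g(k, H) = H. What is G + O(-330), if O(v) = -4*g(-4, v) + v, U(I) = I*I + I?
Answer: 167862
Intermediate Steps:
U(I) = I + I**2 (U(I) = I**2 + I = I + I**2)
G = 166872 (G = 408*(1 + 408) = 408*409 = 166872)
O(v) = -3*v (O(v) = -4*v + v = -3*v)
G + O(-330) = 166872 - 3*(-330) = 166872 + 990 = 167862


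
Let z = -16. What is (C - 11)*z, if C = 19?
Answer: -128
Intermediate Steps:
(C - 11)*z = (19 - 11)*(-16) = 8*(-16) = -128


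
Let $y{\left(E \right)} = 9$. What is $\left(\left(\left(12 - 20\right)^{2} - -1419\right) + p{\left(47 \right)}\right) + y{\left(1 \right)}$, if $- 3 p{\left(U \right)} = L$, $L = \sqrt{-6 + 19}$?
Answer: $1492 - \frac{\sqrt{13}}{3} \approx 1490.8$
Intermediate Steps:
$L = \sqrt{13} \approx 3.6056$
$p{\left(U \right)} = - \frac{\sqrt{13}}{3}$
$\left(\left(\left(12 - 20\right)^{2} - -1419\right) + p{\left(47 \right)}\right) + y{\left(1 \right)} = \left(\left(\left(12 - 20\right)^{2} - -1419\right) - \frac{\sqrt{13}}{3}\right) + 9 = \left(\left(\left(-8\right)^{2} + 1419\right) - \frac{\sqrt{13}}{3}\right) + 9 = \left(\left(64 + 1419\right) - \frac{\sqrt{13}}{3}\right) + 9 = \left(1483 - \frac{\sqrt{13}}{3}\right) + 9 = 1492 - \frac{\sqrt{13}}{3}$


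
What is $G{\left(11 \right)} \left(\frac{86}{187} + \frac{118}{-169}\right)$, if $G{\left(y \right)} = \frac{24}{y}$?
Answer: $- \frac{180768}{347633} \approx -0.52$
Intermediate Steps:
$G{\left(11 \right)} \left(\frac{86}{187} + \frac{118}{-169}\right) = \frac{24}{11} \left(\frac{86}{187} + \frac{118}{-169}\right) = 24 \cdot \frac{1}{11} \left(86 \cdot \frac{1}{187} + 118 \left(- \frac{1}{169}\right)\right) = \frac{24 \left(\frac{86}{187} - \frac{118}{169}\right)}{11} = \frac{24}{11} \left(- \frac{7532}{31603}\right) = - \frac{180768}{347633}$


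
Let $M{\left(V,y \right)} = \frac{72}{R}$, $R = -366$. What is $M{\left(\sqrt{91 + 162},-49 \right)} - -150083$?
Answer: $\frac{9155051}{61} \approx 1.5008 \cdot 10^{5}$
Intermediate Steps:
$M{\left(V,y \right)} = - \frac{12}{61}$ ($M{\left(V,y \right)} = \frac{72}{-366} = 72 \left(- \frac{1}{366}\right) = - \frac{12}{61}$)
$M{\left(\sqrt{91 + 162},-49 \right)} - -150083 = - \frac{12}{61} - -150083 = - \frac{12}{61} + 150083 = \frac{9155051}{61}$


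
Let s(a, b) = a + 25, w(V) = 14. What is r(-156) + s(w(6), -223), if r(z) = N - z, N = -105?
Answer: 90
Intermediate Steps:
r(z) = -105 - z
s(a, b) = 25 + a
r(-156) + s(w(6), -223) = (-105 - 1*(-156)) + (25 + 14) = (-105 + 156) + 39 = 51 + 39 = 90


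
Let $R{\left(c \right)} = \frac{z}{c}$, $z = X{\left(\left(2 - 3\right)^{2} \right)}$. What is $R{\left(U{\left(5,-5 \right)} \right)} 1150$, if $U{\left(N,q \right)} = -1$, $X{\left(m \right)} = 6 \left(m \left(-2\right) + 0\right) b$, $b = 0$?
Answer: $0$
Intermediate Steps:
$X{\left(m \right)} = 0$ ($X{\left(m \right)} = 6 \left(m \left(-2\right) + 0\right) 0 = 6 \left(- 2 m + 0\right) 0 = 6 \left(- 2 m\right) 0 = - 12 m 0 = 0$)
$z = 0$
$R{\left(c \right)} = 0$ ($R{\left(c \right)} = \frac{0}{c} = 0$)
$R{\left(U{\left(5,-5 \right)} \right)} 1150 = 0 \cdot 1150 = 0$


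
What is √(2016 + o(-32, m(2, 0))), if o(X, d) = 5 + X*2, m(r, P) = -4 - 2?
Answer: √1957 ≈ 44.238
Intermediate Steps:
m(r, P) = -6
o(X, d) = 5 + 2*X
√(2016 + o(-32, m(2, 0))) = √(2016 + (5 + 2*(-32))) = √(2016 + (5 - 64)) = √(2016 - 59) = √1957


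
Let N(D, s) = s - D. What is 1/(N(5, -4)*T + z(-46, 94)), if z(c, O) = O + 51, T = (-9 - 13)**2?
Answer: -1/4211 ≈ -0.00023747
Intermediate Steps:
T = 484 (T = (-22)**2 = 484)
z(c, O) = 51 + O
1/(N(5, -4)*T + z(-46, 94)) = 1/((-4 - 1*5)*484 + (51 + 94)) = 1/((-4 - 5)*484 + 145) = 1/(-9*484 + 145) = 1/(-4356 + 145) = 1/(-4211) = -1/4211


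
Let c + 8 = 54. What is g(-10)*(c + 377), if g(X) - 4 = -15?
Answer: -4653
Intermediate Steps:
c = 46 (c = -8 + 54 = 46)
g(X) = -11 (g(X) = 4 - 15 = -11)
g(-10)*(c + 377) = -11*(46 + 377) = -11*423 = -4653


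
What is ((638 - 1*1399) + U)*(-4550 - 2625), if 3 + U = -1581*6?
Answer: 73543750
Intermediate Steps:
U = -9489 (U = -3 - 1581*6 = -3 - 9486 = -9489)
((638 - 1*1399) + U)*(-4550 - 2625) = ((638 - 1*1399) - 9489)*(-4550 - 2625) = ((638 - 1399) - 9489)*(-7175) = (-761 - 9489)*(-7175) = -10250*(-7175) = 73543750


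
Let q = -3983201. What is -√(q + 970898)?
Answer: -I*√3012303 ≈ -1735.6*I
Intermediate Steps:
-√(q + 970898) = -√(-3983201 + 970898) = -√(-3012303) = -I*√3012303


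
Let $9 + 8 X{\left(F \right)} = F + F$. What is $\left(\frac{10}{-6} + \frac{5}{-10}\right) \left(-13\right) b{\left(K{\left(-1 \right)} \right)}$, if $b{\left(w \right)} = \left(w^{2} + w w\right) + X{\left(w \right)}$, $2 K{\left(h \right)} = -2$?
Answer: $\frac{845}{48} \approx 17.604$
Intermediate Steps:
$X{\left(F \right)} = - \frac{9}{8} + \frac{F}{4}$ ($X{\left(F \right)} = - \frac{9}{8} + \frac{F + F}{8} = - \frac{9}{8} + \frac{2 F}{8} = - \frac{9}{8} + \frac{F}{4}$)
$K{\left(h \right)} = -1$ ($K{\left(h \right)} = \frac{1}{2} \left(-2\right) = -1$)
$b{\left(w \right)} = - \frac{9}{8} + 2 w^{2} + \frac{w}{4}$ ($b{\left(w \right)} = \left(w^{2} + w w\right) + \left(- \frac{9}{8} + \frac{w}{4}\right) = \left(w^{2} + w^{2}\right) + \left(- \frac{9}{8} + \frac{w}{4}\right) = 2 w^{2} + \left(- \frac{9}{8} + \frac{w}{4}\right) = - \frac{9}{8} + 2 w^{2} + \frac{w}{4}$)
$\left(\frac{10}{-6} + \frac{5}{-10}\right) \left(-13\right) b{\left(K{\left(-1 \right)} \right)} = \left(\frac{10}{-6} + \frac{5}{-10}\right) \left(-13\right) \left(- \frac{9}{8} + 2 \left(-1\right)^{2} + \frac{1}{4} \left(-1\right)\right) = \left(10 \left(- \frac{1}{6}\right) + 5 \left(- \frac{1}{10}\right)\right) \left(-13\right) \left(- \frac{9}{8} + 2 \cdot 1 - \frac{1}{4}\right) = \left(- \frac{5}{3} - \frac{1}{2}\right) \left(-13\right) \left(- \frac{9}{8} + 2 - \frac{1}{4}\right) = \left(- \frac{13}{6}\right) \left(-13\right) \frac{5}{8} = \frac{169}{6} \cdot \frac{5}{8} = \frac{845}{48}$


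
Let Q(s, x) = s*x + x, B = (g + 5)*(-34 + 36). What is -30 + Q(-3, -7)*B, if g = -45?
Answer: -1150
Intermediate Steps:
B = -80 (B = (-45 + 5)*(-34 + 36) = -40*2 = -80)
Q(s, x) = x + s*x
-30 + Q(-3, -7)*B = -30 - 7*(1 - 3)*(-80) = -30 - 7*(-2)*(-80) = -30 + 14*(-80) = -30 - 1120 = -1150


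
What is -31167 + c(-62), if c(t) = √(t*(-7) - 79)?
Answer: -31167 + √355 ≈ -31148.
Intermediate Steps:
c(t) = √(-79 - 7*t) (c(t) = √(-7*t - 79) = √(-79 - 7*t))
-31167 + c(-62) = -31167 + √(-79 - 7*(-62)) = -31167 + √(-79 + 434) = -31167 + √355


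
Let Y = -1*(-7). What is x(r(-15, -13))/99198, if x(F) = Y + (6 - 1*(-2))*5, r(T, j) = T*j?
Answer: 47/99198 ≈ 0.00047380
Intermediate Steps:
Y = 7
x(F) = 47 (x(F) = 7 + (6 - 1*(-2))*5 = 7 + (6 + 2)*5 = 7 + 8*5 = 7 + 40 = 47)
x(r(-15, -13))/99198 = 47/99198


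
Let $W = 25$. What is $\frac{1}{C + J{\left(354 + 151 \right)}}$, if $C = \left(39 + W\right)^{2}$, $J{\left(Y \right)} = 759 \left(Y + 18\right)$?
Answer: $\frac{1}{401053} \approx 2.4934 \cdot 10^{-6}$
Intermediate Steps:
$J{\left(Y \right)} = 13662 + 759 Y$ ($J{\left(Y \right)} = 759 \left(18 + Y\right) = 13662 + 759 Y$)
$C = 4096$ ($C = \left(39 + 25\right)^{2} = 64^{2} = 4096$)
$\frac{1}{C + J{\left(354 + 151 \right)}} = \frac{1}{4096 + \left(13662 + 759 \left(354 + 151\right)\right)} = \frac{1}{4096 + \left(13662 + 759 \cdot 505\right)} = \frac{1}{4096 + \left(13662 + 383295\right)} = \frac{1}{4096 + 396957} = \frac{1}{401053}$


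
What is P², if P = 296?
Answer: 87616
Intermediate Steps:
P² = 296² = 87616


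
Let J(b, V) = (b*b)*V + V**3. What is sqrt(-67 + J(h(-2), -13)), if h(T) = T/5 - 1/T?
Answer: 3*I*sqrt(25157)/10 ≈ 47.583*I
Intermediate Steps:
h(T) = -1/T + T/5 (h(T) = T*(1/5) - 1/T = T/5 - 1/T = -1/T + T/5)
J(b, V) = V**3 + V*b**2 (J(b, V) = b**2*V + V**3 = V*b**2 + V**3 = V**3 + V*b**2)
sqrt(-67 + J(h(-2), -13)) = sqrt(-67 - 13*((-13)**2 + (-1/(-2) + (1/5)*(-2))**2)) = sqrt(-67 - 13*(169 + (-1*(-1/2) - 2/5)**2)) = sqrt(-67 - 13*(169 + (1/2 - 2/5)**2)) = sqrt(-67 - 13*(169 + (1/10)**2)) = sqrt(-67 - 13*(169 + 1/100)) = sqrt(-67 - 13*16901/100) = sqrt(-67 - 219713/100) = sqrt(-226413/100) = 3*I*sqrt(25157)/10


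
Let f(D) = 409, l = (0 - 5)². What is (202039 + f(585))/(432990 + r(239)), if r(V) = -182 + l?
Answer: 202448/432833 ≈ 0.46773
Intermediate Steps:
l = 25 (l = (-5)² = 25)
r(V) = -157 (r(V) = -182 + 25 = -157)
(202039 + f(585))/(432990 + r(239)) = (202039 + 409)/(432990 - 157) = 202448/432833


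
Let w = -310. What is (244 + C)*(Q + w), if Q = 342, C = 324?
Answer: 18176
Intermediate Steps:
(244 + C)*(Q + w) = (244 + 324)*(342 - 310) = 568*32 = 18176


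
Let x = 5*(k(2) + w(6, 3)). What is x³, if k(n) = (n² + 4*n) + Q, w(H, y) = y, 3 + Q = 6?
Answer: 729000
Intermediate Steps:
Q = 3 (Q = -3 + 6 = 3)
k(n) = 3 + n² + 4*n (k(n) = (n² + 4*n) + 3 = 3 + n² + 4*n)
x = 90 (x = 5*((3 + 2² + 4*2) + 3) = 5*((3 + 4 + 8) + 3) = 5*(15 + 3) = 5*18 = 90)
x³ = 90³ = 729000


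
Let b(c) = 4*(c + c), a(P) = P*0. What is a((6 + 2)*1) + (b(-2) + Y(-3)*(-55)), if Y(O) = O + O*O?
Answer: -346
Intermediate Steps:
a(P) = 0
b(c) = 8*c (b(c) = 4*(2*c) = 8*c)
Y(O) = O + O**2
a((6 + 2)*1) + (b(-2) + Y(-3)*(-55)) = 0 + (8*(-2) - 3*(1 - 3)*(-55)) = 0 + (-16 - 3*(-2)*(-55)) = 0 + (-16 + 6*(-55)) = 0 + (-16 - 330) = 0 - 346 = -346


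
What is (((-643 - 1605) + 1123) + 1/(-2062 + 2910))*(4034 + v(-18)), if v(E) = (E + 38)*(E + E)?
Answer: -1580776343/424 ≈ -3.7282e+6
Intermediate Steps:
v(E) = 2*E*(38 + E) (v(E) = (38 + E)*(2*E) = 2*E*(38 + E))
(((-643 - 1605) + 1123) + 1/(-2062 + 2910))*(4034 + v(-18)) = (((-643 - 1605) + 1123) + 1/(-2062 + 2910))*(4034 + 2*(-18)*(38 - 18)) = ((-2248 + 1123) + 1/848)*(4034 + 2*(-18)*20) = (-1125 + 1/848)*(4034 - 720) = -953999/848*3314 = -1580776343/424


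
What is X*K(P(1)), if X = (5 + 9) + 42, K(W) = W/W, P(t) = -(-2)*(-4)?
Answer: 56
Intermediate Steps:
P(t) = -8 (P(t) = -1*8 = -8)
K(W) = 1
X = 56 (X = 14 + 42 = 56)
X*K(P(1)) = 56*1 = 56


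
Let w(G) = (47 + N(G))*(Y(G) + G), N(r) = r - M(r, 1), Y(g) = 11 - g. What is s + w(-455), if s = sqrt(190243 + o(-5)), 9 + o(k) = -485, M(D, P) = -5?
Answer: -4433 + sqrt(189749) ≈ -3997.4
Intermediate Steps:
o(k) = -494 (o(k) = -9 - 485 = -494)
N(r) = 5 + r (N(r) = r - 1*(-5) = r + 5 = 5 + r)
s = sqrt(189749) (s = sqrt(190243 - 494) = sqrt(189749) ≈ 435.60)
w(G) = 572 + 11*G (w(G) = (47 + (5 + G))*((11 - G) + G) = (52 + G)*11 = 572 + 11*G)
s + w(-455) = sqrt(189749) + (572 + 11*(-455)) = sqrt(189749) + (572 - 5005) = sqrt(189749) - 4433 = -4433 + sqrt(189749)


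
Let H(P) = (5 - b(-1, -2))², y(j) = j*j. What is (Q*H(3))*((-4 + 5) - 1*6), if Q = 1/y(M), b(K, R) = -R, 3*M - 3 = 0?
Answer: -45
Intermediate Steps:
M = 1 (M = 1 + (⅓)*0 = 1 + 0 = 1)
y(j) = j²
Q = 1 (Q = 1/(1²) = 1/1 = 1)
H(P) = 9 (H(P) = (5 - (-1)*(-2))² = (5 - 1*2)² = (5 - 2)² = 3² = 9)
(Q*H(3))*((-4 + 5) - 1*6) = (1*9)*((-4 + 5) - 1*6) = 9*(1 - 6) = 9*(-5) = -45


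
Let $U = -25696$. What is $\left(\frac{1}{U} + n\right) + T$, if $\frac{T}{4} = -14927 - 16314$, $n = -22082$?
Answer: $- \frac{3778494017}{25696} \approx -1.4705 \cdot 10^{5}$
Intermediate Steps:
$T = -124964$ ($T = 4 \left(-14927 - 16314\right) = 4 \left(-31241\right) = -124964$)
$\left(\frac{1}{U} + n\right) + T = \left(\frac{1}{-25696} - 22082\right) - 124964 = \left(- \frac{1}{25696} - 22082\right) - 124964 = - \frac{567419073}{25696} - 124964 = - \frac{3778494017}{25696}$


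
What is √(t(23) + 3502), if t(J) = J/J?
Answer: √3503 ≈ 59.186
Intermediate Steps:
t(J) = 1
√(t(23) + 3502) = √(1 + 3502) = √3503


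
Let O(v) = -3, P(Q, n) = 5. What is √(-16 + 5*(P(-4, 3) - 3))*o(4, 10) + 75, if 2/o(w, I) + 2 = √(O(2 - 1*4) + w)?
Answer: 75 - 2*I*√6 ≈ 75.0 - 4.899*I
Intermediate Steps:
o(w, I) = 2/(-2 + √(-3 + w))
√(-16 + 5*(P(-4, 3) - 3))*o(4, 10) + 75 = √(-16 + 5*(5 - 3))*(2/(-2 + √(-3 + 4))) + 75 = √(-16 + 5*2)*(2/(-2 + √1)) + 75 = √(-16 + 10)*(2/(-2 + 1)) + 75 = √(-6)*(2/(-1)) + 75 = (I*√6)*(2*(-1)) + 75 = (I*√6)*(-2) + 75 = -2*I*√6 + 75 = 75 - 2*I*√6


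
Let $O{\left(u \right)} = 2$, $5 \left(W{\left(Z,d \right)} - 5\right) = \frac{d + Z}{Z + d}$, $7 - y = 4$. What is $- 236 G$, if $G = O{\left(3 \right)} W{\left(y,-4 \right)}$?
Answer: $- \frac{12272}{5} \approx -2454.4$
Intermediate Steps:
$y = 3$ ($y = 7 - 4 = 3$)
$W{\left(Z,d \right)} = \frac{26}{5}$ ($W{\left(Z,d \right)} = 5 + \frac{\left(d + Z\right) \frac{1}{Z + d}}{5} = 5 + \frac{\left(Z + d\right) \frac{1}{Z + d}}{5} = 5 + \frac{1}{5} \cdot 1 = 5 + \frac{1}{5} = \frac{26}{5}$)
$G = \frac{52}{5}$ ($G = 2 \cdot \frac{26}{5} = \frac{52}{5} \approx 10.4$)
$- 236 G = \left(-236\right) \frac{52}{5} = - \frac{12272}{5}$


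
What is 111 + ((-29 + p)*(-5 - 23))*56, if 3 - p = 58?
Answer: 131823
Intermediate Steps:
p = -55 (p = 3 - 1*58 = 3 - 58 = -55)
111 + ((-29 + p)*(-5 - 23))*56 = 111 + ((-29 - 55)*(-5 - 23))*56 = 111 - 84*(-28)*56 = 111 + 2352*56 = 111 + 131712 = 131823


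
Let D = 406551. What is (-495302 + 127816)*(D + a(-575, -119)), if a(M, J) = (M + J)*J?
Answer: -179750999582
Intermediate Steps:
a(M, J) = J*(J + M) (a(M, J) = (J + M)*J = J*(J + M))
(-495302 + 127816)*(D + a(-575, -119)) = (-495302 + 127816)*(406551 - 119*(-119 - 575)) = -367486*(406551 - 119*(-694)) = -367486*(406551 + 82586) = -367486*489137 = -179750999582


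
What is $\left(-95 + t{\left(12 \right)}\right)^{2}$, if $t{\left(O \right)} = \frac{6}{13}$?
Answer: $\frac{1510441}{169} \approx 8937.5$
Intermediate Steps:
$t{\left(O \right)} = \frac{6}{13}$ ($t{\left(O \right)} = 6 \cdot \frac{1}{13} = \frac{6}{13}$)
$\left(-95 + t{\left(12 \right)}\right)^{2} = \left(-95 + \frac{6}{13}\right)^{2} = \left(- \frac{1229}{13}\right)^{2} = \frac{1510441}{169}$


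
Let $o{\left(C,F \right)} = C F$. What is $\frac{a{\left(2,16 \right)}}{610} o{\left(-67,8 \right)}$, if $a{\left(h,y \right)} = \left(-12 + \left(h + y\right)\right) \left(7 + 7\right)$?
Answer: $- \frac{22512}{305} \approx -73.81$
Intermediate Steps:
$a{\left(h,y \right)} = -168 + 14 h + 14 y$ ($a{\left(h,y \right)} = \left(-12 + h + y\right) 14 = -168 + 14 h + 14 y$)
$\frac{a{\left(2,16 \right)}}{610} o{\left(-67,8 \right)} = \frac{-168 + 14 \cdot 2 + 14 \cdot 16}{610} \left(\left(-67\right) 8\right) = \left(-168 + 28 + 224\right) \frac{1}{610} \left(-536\right) = 84 \cdot \frac{1}{610} \left(-536\right) = \frac{42}{305} \left(-536\right) = - \frac{22512}{305}$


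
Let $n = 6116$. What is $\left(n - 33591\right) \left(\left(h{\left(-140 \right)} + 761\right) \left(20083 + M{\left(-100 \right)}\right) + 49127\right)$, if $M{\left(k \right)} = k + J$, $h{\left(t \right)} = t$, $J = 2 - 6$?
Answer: $-342230962850$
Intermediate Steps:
$J = -4$ ($J = 2 - 6 = -4$)
$M{\left(k \right)} = -4 + k$ ($M{\left(k \right)} = k - 4 = -4 + k$)
$\left(n - 33591\right) \left(\left(h{\left(-140 \right)} + 761\right) \left(20083 + M{\left(-100 \right)}\right) + 49127\right) = \left(6116 - 33591\right) \left(\left(-140 + 761\right) \left(20083 - 104\right) + 49127\right) = - 27475 \left(621 \left(20083 - 104\right) + 49127\right) = - 27475 \left(621 \cdot 19979 + 49127\right) = - 27475 \left(12406959 + 49127\right) = \left(-27475\right) 12456086 = -342230962850$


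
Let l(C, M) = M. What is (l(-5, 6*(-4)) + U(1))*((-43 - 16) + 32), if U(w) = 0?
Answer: 648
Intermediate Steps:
(l(-5, 6*(-4)) + U(1))*((-43 - 16) + 32) = (6*(-4) + 0)*((-43 - 16) + 32) = (-24 + 0)*(-59 + 32) = -24*(-27) = 648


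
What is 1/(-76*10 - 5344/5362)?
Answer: -2681/2040232 ≈ -0.0013141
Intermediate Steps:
1/(-76*10 - 5344/5362) = 1/(-760 - 5344*1/5362) = 1/(-760 - 2672/2681) = 1/(-2040232/2681) = -2681/2040232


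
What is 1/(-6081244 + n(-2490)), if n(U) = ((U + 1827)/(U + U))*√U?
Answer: -1553056160/9444513454674311 - 34*I*√2490/9444513454674311 ≈ -1.6444e-7 - 1.7964e-13*I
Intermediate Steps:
n(U) = (1827 + U)/(2*√U) (n(U) = ((1827 + U)/((2*U)))*√U = ((1827 + U)*(1/(2*U)))*√U = ((1827 + U)/(2*U))*√U = (1827 + U)/(2*√U))
1/(-6081244 + n(-2490)) = 1/(-6081244 + (1827 - 2490)/(2*√(-2490))) = 1/(-6081244 + (½)*(-I*√2490/2490)*(-663)) = 1/(-6081244 + 221*I*√2490/1660)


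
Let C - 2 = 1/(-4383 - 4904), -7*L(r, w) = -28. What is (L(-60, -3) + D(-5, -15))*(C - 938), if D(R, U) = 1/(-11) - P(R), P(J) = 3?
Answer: -86926330/102157 ≈ -850.91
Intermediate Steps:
L(r, w) = 4 (L(r, w) = -⅐*(-28) = 4)
C = 18573/9287 (C = 2 + 1/(-4383 - 4904) = 2 + 1/(-9287) = 2 - 1/9287 = 18573/9287 ≈ 1.9999)
D(R, U) = -34/11 (D(R, U) = 1/(-11) - 1*3 = -1/11 - 3 = -34/11)
(L(-60, -3) + D(-5, -15))*(C - 938) = (4 - 34/11)*(18573/9287 - 938) = (10/11)*(-8692633/9287) = -86926330/102157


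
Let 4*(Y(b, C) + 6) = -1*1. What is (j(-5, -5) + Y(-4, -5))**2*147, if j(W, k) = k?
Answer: 297675/16 ≈ 18605.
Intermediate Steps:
Y(b, C) = -25/4 (Y(b, C) = -6 + (-1*1)/4 = -6 + (1/4)*(-1) = -6 - 1/4 = -25/4)
(j(-5, -5) + Y(-4, -5))**2*147 = (-5 - 25/4)**2*147 = (-45/4)**2*147 = (2025/16)*147 = 297675/16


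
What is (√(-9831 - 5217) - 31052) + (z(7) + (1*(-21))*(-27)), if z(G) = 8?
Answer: -30477 + 6*I*√418 ≈ -30477.0 + 122.67*I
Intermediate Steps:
(√(-9831 - 5217) - 31052) + (z(7) + (1*(-21))*(-27)) = (√(-9831 - 5217) - 31052) + (8 + (1*(-21))*(-27)) = (√(-15048) - 31052) + (8 - 21*(-27)) = (6*I*√418 - 31052) + (8 + 567) = (-31052 + 6*I*√418) + 575 = -30477 + 6*I*√418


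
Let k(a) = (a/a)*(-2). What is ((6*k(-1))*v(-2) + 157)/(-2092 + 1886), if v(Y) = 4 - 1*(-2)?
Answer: -85/206 ≈ -0.41262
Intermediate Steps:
k(a) = -2 (k(a) = 1*(-2) = -2)
v(Y) = 6 (v(Y) = 4 + 2 = 6)
((6*k(-1))*v(-2) + 157)/(-2092 + 1886) = ((6*(-2))*6 + 157)/(-2092 + 1886) = (-12*6 + 157)/(-206) = (-72 + 157)*(-1/206) = 85*(-1/206) = -85/206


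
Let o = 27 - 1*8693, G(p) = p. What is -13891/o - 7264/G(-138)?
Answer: 32433391/597954 ≈ 54.241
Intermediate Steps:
o = -8666 (o = 27 - 8693 = -8666)
-13891/o - 7264/G(-138) = -13891/(-8666) - 7264/(-138) = -13891*(-1/8666) - 7264*(-1/138) = 13891/8666 + 3632/69 = 32433391/597954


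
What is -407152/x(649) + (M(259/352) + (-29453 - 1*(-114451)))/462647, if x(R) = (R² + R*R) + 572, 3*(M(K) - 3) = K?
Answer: -5602262957657/18719970824544 ≈ -0.29927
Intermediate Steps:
M(K) = 3 + K/3
x(R) = 572 + 2*R² (x(R) = (R² + R²) + 572 = 2*R² + 572 = 572 + 2*R²)
-407152/x(649) + (M(259/352) + (-29453 - 1*(-114451)))/462647 = -407152/(572 + 2*649²) + ((3 + (259/352)/3) + (-29453 - 1*(-114451)))/462647 = -407152/(572 + 2*421201) + ((3 + (259*(1/352))/3) + (-29453 + 114451))*(1/462647) = -407152/(572 + 842402) + ((3 + (⅓)*(259/352)) + 84998)*(1/462647) = -407152/842974 + ((3 + 259/1056) + 84998)*(1/462647) = -407152*1/842974 + (3427/1056 + 84998)*(1/462647) = -203576/421487 + (89761315/1056)*(1/462647) = -203576/421487 + 89761315/488555232 = -5602262957657/18719970824544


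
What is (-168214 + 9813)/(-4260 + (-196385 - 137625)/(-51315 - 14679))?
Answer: 5226757797/140400215 ≈ 37.228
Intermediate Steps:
(-168214 + 9813)/(-4260 + (-196385 - 137625)/(-51315 - 14679)) = -158401/(-4260 - 334010/(-65994)) = -158401/(-4260 - 334010*(-1/65994)) = -158401/(-4260 + 167005/32997) = -158401/(-140400215/32997) = -158401*(-32997/140400215) = 5226757797/140400215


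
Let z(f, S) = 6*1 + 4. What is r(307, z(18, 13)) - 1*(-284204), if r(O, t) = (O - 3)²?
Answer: 376620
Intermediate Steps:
z(f, S) = 10 (z(f, S) = 6 + 4 = 10)
r(O, t) = (-3 + O)²
r(307, z(18, 13)) - 1*(-284204) = (-3 + 307)² - 1*(-284204) = 304² + 284204 = 92416 + 284204 = 376620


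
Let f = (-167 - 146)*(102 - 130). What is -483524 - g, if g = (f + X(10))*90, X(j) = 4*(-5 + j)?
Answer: -1274084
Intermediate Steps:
X(j) = -20 + 4*j
f = 8764 (f = -313*(-28) = 8764)
g = 790560 (g = (8764 + (-20 + 4*10))*90 = (8764 + (-20 + 40))*90 = (8764 + 20)*90 = 8784*90 = 790560)
-483524 - g = -483524 - 1*790560 = -483524 - 790560 = -1274084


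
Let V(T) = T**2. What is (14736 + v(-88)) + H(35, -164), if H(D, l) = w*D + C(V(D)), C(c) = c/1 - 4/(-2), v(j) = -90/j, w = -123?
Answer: 512997/44 ≈ 11659.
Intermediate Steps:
C(c) = 2 + c (C(c) = c*1 - 4*(-1/2) = c + 2 = 2 + c)
H(D, l) = 2 + D**2 - 123*D (H(D, l) = -123*D + (2 + D**2) = 2 + D**2 - 123*D)
(14736 + v(-88)) + H(35, -164) = (14736 - 90/(-88)) + (2 + 35**2 - 123*35) = (14736 - 90*(-1/88)) + (2 + 1225 - 4305) = (14736 + 45/44) - 3078 = 648429/44 - 3078 = 512997/44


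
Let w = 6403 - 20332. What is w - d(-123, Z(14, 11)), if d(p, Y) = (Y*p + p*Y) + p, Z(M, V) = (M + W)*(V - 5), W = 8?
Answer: 18666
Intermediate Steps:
Z(M, V) = (-5 + V)*(8 + M) (Z(M, V) = (M + 8)*(V - 5) = (8 + M)*(-5 + V) = (-5 + V)*(8 + M))
w = -13929
d(p, Y) = p + 2*Y*p (d(p, Y) = (Y*p + Y*p) + p = 2*Y*p + p = p + 2*Y*p)
w - d(-123, Z(14, 11)) = -13929 - (-123)*(1 + 2*(-40 - 5*14 + 8*11 + 14*11)) = -13929 - (-123)*(1 + 2*(-40 - 70 + 88 + 154)) = -13929 - (-123)*(1 + 2*132) = -13929 - (-123)*(1 + 264) = -13929 - (-123)*265 = -13929 - 1*(-32595) = -13929 + 32595 = 18666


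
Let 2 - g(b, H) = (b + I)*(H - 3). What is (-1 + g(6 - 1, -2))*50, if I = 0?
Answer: 1300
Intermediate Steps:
g(b, H) = 2 - b*(-3 + H) (g(b, H) = 2 - (b + 0)*(H - 3) = 2 - b*(-3 + H))
(-1 + g(6 - 1, -2))*50 = (-1 + (2 + 3*(6 - 1) - 1*(-2)*(6 - 1)))*50 = (-1 + (2 + 3*5 - 1*(-2)*5))*50 = (-1 + (2 + 15 + 10))*50 = (-1 + 27)*50 = 26*50 = 1300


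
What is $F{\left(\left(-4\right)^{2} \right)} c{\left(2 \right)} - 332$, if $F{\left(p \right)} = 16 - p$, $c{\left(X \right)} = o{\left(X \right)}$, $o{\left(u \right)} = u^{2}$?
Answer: $-332$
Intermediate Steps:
$c{\left(X \right)} = X^{2}$
$F{\left(\left(-4\right)^{2} \right)} c{\left(2 \right)} - 332 = \left(16 - \left(-4\right)^{2}\right) 2^{2} - 332 = \left(16 - 16\right) 4 - 332 = 0 \cdot 4 - 332 = 0 - 332 = -332$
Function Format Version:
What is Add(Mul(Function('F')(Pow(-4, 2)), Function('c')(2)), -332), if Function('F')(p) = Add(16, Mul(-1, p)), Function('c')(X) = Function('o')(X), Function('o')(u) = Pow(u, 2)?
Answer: -332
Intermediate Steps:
Function('c')(X) = Pow(X, 2)
Add(Mul(Function('F')(Pow(-4, 2)), Function('c')(2)), -332) = Add(Mul(Add(16, Mul(-1, Pow(-4, 2))), Pow(2, 2)), -332) = Add(Mul(Add(16, Mul(-1, 16)), 4), -332) = Add(Mul(Add(16, -16), 4), -332) = Add(Mul(0, 4), -332) = Add(0, -332) = -332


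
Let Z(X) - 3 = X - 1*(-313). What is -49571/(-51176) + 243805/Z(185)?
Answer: 12501799751/25639176 ≈ 487.61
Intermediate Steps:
Z(X) = 316 + X (Z(X) = 3 + (X - 1*(-313)) = 3 + (X + 313) = 3 + (313 + X) = 316 + X)
-49571/(-51176) + 243805/Z(185) = -49571/(-51176) + 243805/(316 + 185) = -49571*(-1/51176) + 243805/501 = 49571/51176 + 243805*(1/501) = 49571/51176 + 243805/501 = 12501799751/25639176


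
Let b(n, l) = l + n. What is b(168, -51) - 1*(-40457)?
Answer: 40574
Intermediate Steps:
b(168, -51) - 1*(-40457) = (-51 + 168) - 1*(-40457) = 117 + 40457 = 40574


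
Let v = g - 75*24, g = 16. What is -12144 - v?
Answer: -10360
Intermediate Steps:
v = -1784 (v = 16 - 75*24 = 16 - 1800 = -1784)
-12144 - v = -12144 - 1*(-1784) = -12144 + 1784 = -10360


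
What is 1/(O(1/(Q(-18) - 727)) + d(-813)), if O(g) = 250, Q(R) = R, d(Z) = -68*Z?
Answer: 1/55534 ≈ 1.8007e-5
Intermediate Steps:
1/(O(1/(Q(-18) - 727)) + d(-813)) = 1/(250 - 68*(-813)) = 1/(250 + 55284) = 1/55534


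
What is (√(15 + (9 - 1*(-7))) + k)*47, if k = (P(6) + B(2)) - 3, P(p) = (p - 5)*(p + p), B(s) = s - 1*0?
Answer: 517 + 47*√31 ≈ 778.68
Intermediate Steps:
B(s) = s (B(s) = s + 0 = s)
P(p) = 2*p*(-5 + p) (P(p) = (-5 + p)*(2*p) = 2*p*(-5 + p))
k = 11 (k = (2*6*(-5 + 6) + 2) - 3 = (2*6*1 + 2) - 3 = (12 + 2) - 3 = 14 - 3 = 11)
(√(15 + (9 - 1*(-7))) + k)*47 = (√(15 + (9 - 1*(-7))) + 11)*47 = (√(15 + (9 + 7)) + 11)*47 = (√(15 + 16) + 11)*47 = (√31 + 11)*47 = (11 + √31)*47 = 517 + 47*√31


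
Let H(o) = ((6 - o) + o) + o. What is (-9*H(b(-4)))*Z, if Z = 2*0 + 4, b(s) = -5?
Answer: -36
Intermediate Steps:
H(o) = 6 + o
Z = 4 (Z = 0 + 4 = 4)
(-9*H(b(-4)))*Z = -9*(6 - 5)*4 = -9*1*4 = -9*4 = -36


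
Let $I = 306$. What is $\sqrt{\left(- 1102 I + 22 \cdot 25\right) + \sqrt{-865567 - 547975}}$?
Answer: $\sqrt{-336662 + i \sqrt{1413542}} \approx 1.025 + 580.23 i$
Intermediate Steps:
$\sqrt{\left(- 1102 I + 22 \cdot 25\right) + \sqrt{-865567 - 547975}} = \sqrt{\left(\left(-1102\right) 306 + 22 \cdot 25\right) + \sqrt{-865567 - 547975}} = \sqrt{\left(-337212 + 550\right) + \sqrt{-1413542}} = \sqrt{-336662 + i \sqrt{1413542}}$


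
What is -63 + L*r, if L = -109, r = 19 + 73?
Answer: -10091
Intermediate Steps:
r = 92
-63 + L*r = -63 - 109*92 = -63 - 10028 = -10091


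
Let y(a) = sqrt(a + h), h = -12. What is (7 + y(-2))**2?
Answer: (7 + I*sqrt(14))**2 ≈ 35.0 + 52.383*I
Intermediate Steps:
y(a) = sqrt(-12 + a) (y(a) = sqrt(a - 12) = sqrt(-12 + a))
(7 + y(-2))**2 = (7 + sqrt(-12 - 2))**2 = (7 + sqrt(-14))**2 = (7 + I*sqrt(14))**2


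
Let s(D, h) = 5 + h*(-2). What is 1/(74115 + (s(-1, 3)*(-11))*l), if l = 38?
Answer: 1/74533 ≈ 1.3417e-5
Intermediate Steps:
s(D, h) = 5 - 2*h
1/(74115 + (s(-1, 3)*(-11))*l) = 1/(74115 + ((5 - 2*3)*(-11))*38) = 1/(74115 + ((5 - 6)*(-11))*38) = 1/(74115 - 1*(-11)*38) = 1/(74115 + 11*38) = 1/(74115 + 418) = 1/74533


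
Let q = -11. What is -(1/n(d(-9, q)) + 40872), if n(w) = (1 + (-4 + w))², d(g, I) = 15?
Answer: -5885569/144 ≈ -40872.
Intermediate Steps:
n(w) = (-3 + w)²
-(1/n(d(-9, q)) + 40872) = -(1/((-3 + 15)²) + 40872) = -(1/(12²) + 40872) = -(1/144 + 40872) = -1*5885569/144 = -5885569/144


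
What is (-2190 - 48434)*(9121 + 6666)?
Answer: -799201088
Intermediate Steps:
(-2190 - 48434)*(9121 + 6666) = -50624*15787 = -799201088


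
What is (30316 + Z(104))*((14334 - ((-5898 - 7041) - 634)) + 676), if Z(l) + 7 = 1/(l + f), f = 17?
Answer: 104825008370/121 ≈ 8.6632e+8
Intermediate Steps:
Z(l) = -7 + 1/(17 + l) (Z(l) = -7 + 1/(l + 17) = -7 + 1/(17 + l))
(30316 + Z(104))*((14334 - ((-5898 - 7041) - 634)) + 676) = (30316 + (-118 - 7*104)/(17 + 104))*((14334 - ((-5898 - 7041) - 634)) + 676) = (30316 + (-118 - 728)/121)*((14334 - (-12939 - 634)) + 676) = (30316 + (1/121)*(-846))*((14334 - 1*(-13573)) + 676) = (30316 - 846/121)*((14334 + 13573) + 676) = 3667390*(27907 + 676)/121 = (3667390/121)*28583 = 104825008370/121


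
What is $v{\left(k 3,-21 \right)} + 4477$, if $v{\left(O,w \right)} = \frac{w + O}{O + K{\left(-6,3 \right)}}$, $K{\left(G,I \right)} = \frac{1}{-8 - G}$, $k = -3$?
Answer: $\frac{85123}{19} \approx 4480.2$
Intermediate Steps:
$v{\left(O,w \right)} = \frac{O + w}{- \frac{1}{2} + O}$ ($v{\left(O,w \right)} = \frac{w + O}{O - \frac{1}{8 - 6}} = \frac{O + w}{O - \frac{1}{2}} = \frac{O + w}{- \frac{1}{2} + O}$)
$v{\left(k 3,-21 \right)} + 4477 = \frac{2 \left(\left(-3\right) 3 - 21\right)}{-1 + 2 \left(\left(-3\right) 3\right)} + 4477 = \frac{2 \left(-9 - 21\right)}{-1 + 2 \left(-9\right)} + 4477 = 2 \frac{1}{-1 - 18} \left(-30\right) + 4477 = 2 \frac{1}{-19} \left(-30\right) + 4477 = 2 \left(- \frac{1}{19}\right) \left(-30\right) + 4477 = \frac{60}{19} + 4477 = \frac{85123}{19}$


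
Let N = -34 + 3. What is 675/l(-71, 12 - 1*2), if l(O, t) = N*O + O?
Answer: 45/142 ≈ 0.31690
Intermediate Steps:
N = -31
l(O, t) = -30*O (l(O, t) = -31*O + O = -30*O)
675/l(-71, 12 - 1*2) = 675/((-30*(-71))) = 675/2130 = 675*(1/2130) = 45/142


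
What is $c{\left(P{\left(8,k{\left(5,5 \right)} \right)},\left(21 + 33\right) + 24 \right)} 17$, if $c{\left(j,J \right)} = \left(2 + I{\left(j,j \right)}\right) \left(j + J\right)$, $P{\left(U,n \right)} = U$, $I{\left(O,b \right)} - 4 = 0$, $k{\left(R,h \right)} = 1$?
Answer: $8772$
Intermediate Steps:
$I{\left(O,b \right)} = 4$ ($I{\left(O,b \right)} = 4 + 0 = 4$)
$c{\left(j,J \right)} = 6 J + 6 j$ ($c{\left(j,J \right)} = \left(2 + 4\right) \left(j + J\right) = 6 \left(J + j\right) = 6 J + 6 j$)
$c{\left(P{\left(8,k{\left(5,5 \right)} \right)},\left(21 + 33\right) + 24 \right)} 17 = \left(6 \left(\left(21 + 33\right) + 24\right) + 6 \cdot 8\right) 17 = \left(6 \left(54 + 24\right) + 48\right) 17 = \left(6 \cdot 78 + 48\right) 17 = \left(468 + 48\right) 17 = 516 \cdot 17 = 8772$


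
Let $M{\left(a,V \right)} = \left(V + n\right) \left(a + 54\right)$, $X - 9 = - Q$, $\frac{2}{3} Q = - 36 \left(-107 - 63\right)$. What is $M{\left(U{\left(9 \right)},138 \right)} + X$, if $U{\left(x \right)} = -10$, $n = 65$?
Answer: $-239$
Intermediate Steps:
$Q = 9180$ ($Q = \frac{3 \left(- 36 \left(-107 - 63\right)\right)}{2} = \frac{3 \left(\left(-36\right) \left(-170\right)\right)}{2} = \frac{3}{2} \cdot 6120 = 9180$)
$X = -9171$ ($X = 9 - 9180 = -9171$)
$M{\left(a,V \right)} = \left(54 + a\right) \left(65 + V\right)$ ($M{\left(a,V \right)} = \left(V + 65\right) \left(a + 54\right) = \left(65 + V\right) \left(54 + a\right) = \left(54 + a\right) \left(65 + V\right)$)
$M{\left(U{\left(9 \right)},138 \right)} + X = \left(3510 + 54 \cdot 138 + 65 \left(-10\right) + 138 \left(-10\right)\right) - 9171 = \left(3510 + 7452 - 650 - 1380\right) - 9171 = 8932 - 9171 = -239$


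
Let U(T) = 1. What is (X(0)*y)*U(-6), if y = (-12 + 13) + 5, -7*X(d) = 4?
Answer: -24/7 ≈ -3.4286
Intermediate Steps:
X(d) = -4/7 (X(d) = -1/7*4 = -4/7)
y = 6 (y = 1 + 5 = 6)
(X(0)*y)*U(-6) = -4/7*6*1 = -24/7*1 = -24/7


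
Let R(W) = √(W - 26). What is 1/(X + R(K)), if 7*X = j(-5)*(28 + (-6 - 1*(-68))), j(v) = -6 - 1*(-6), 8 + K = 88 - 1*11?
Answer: √43/43 ≈ 0.15250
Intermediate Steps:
K = 69 (K = -8 + (88 - 1*11) = -8 + (88 - 11) = -8 + 77 = 69)
j(v) = 0 (j(v) = -6 + 6 = 0)
R(W) = √(-26 + W)
X = 0 (X = (0*(28 + (-6 - 1*(-68))))/7 = (0*(28 + (-6 + 68)))/7 = (0*(28 + 62))/7 = (0*90)/7 = (⅐)*0 = 0)
1/(X + R(K)) = 1/(0 + √(-26 + 69)) = 1/(0 + √43) = 1/(√43) = √43/43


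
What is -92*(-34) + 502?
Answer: 3630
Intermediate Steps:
-92*(-34) + 502 = 3128 + 502 = 3630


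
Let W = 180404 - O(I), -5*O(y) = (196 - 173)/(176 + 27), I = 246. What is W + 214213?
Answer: 400536278/1015 ≈ 3.9462e+5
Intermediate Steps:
O(y) = -23/1015 (O(y) = -(196 - 173)/(5*(176 + 27)) = -23/(5*203) = -⅕*23/203 = -23/1015)
W = 183110083/1015 (W = 180404 - 1*(-23/1015) = 180404 + 23/1015 = 183110083/1015 ≈ 1.8040e+5)
W + 214213 = 183110083/1015 + 214213 = 400536278/1015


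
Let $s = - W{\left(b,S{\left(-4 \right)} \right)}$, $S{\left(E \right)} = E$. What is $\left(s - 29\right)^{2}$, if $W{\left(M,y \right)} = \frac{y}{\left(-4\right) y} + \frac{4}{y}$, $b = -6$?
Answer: $\frac{12321}{16} \approx 770.06$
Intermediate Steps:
$W{\left(M,y \right)} = - \frac{1}{4} + \frac{4}{y}$ ($W{\left(M,y \right)} = y \left(- \frac{1}{4 y}\right) + \frac{4}{y} = - \frac{1}{4} + \frac{4}{y}$)
$s = \frac{5}{4}$ ($s = - \frac{16 - -4}{4 \left(-4\right)} = - \frac{\left(-1\right) \left(16 + 4\right)}{4 \cdot 4} = - \frac{\left(-1\right) 20}{4 \cdot 4} = \left(-1\right) \left(- \frac{5}{4}\right) = \frac{5}{4} \approx 1.25$)
$\left(s - 29\right)^{2} = \left(\frac{5}{4} - 29\right)^{2} = \left(- \frac{111}{4}\right)^{2} = \frac{12321}{16}$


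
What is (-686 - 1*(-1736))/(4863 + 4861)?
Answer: 525/4862 ≈ 0.10798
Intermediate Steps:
(-686 - 1*(-1736))/(4863 + 4861) = (-686 + 1736)/9724 = 1050*(1/9724) = 525/4862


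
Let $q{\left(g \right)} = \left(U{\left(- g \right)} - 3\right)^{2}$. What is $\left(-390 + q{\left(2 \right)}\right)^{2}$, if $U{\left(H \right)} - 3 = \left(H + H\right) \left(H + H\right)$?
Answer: $17956$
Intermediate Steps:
$U{\left(H \right)} = 3 + 4 H^{2}$ ($U{\left(H \right)} = 3 + \left(H + H\right) \left(H + H\right) = 3 + 2 H 2 H = 3 + 4 H^{2}$)
$q{\left(g \right)} = 16 g^{4}$ ($q{\left(g \right)} = \left(\left(3 + 4 \left(- g\right)^{2}\right) - 3\right)^{2} = \left(\left(3 + 4 g^{2}\right) - 3\right)^{2} = \left(4 g^{2}\right)^{2} = 16 g^{4}$)
$\left(-390 + q{\left(2 \right)}\right)^{2} = \left(-390 + 16 \cdot 2^{4}\right)^{2} = \left(-390 + 16 \cdot 16\right)^{2} = \left(-390 + 256\right)^{2} = \left(-134\right)^{2} = 17956$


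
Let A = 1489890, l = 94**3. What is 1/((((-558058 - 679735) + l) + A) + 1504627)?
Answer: 1/2587308 ≈ 3.8650e-7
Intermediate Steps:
l = 830584
1/((((-558058 - 679735) + l) + A) + 1504627) = 1/((((-558058 - 679735) + 830584) + 1489890) + 1504627) = 1/(((-1237793 + 830584) + 1489890) + 1504627) = 1/((-407209 + 1489890) + 1504627) = 1/(1082681 + 1504627) = 1/2587308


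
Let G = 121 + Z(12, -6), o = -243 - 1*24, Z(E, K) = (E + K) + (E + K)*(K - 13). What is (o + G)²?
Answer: 64516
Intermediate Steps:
Z(E, K) = E + K + (-13 + K)*(E + K) (Z(E, K) = (E + K) + (E + K)*(-13 + K) = (E + K) + (-13 + K)*(E + K) = E + K + (-13 + K)*(E + K))
o = -267 (o = -243 - 24 = -267)
G = 13 (G = 121 + ((-6)² - 12*12 - 12*(-6) + 12*(-6)) = 121 + (36 - 144 + 72 - 72) = 121 - 108 = 13)
(o + G)² = (-267 + 13)² = (-254)² = 64516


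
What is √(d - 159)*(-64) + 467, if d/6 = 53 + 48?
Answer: 467 - 64*√447 ≈ -886.11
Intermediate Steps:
d = 606 (d = 6*(53 + 48) = 6*101 = 606)
√(d - 159)*(-64) + 467 = √(606 - 159)*(-64) + 467 = √447*(-64) + 467 = -64*√447 + 467 = 467 - 64*√447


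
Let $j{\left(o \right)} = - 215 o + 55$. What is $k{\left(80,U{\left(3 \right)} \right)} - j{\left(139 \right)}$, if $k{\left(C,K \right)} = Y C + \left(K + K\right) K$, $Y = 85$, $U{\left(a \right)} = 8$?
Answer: $36758$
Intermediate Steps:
$j{\left(o \right)} = 55 - 215 o$
$k{\left(C,K \right)} = 2 K^{2} + 85 C$ ($k{\left(C,K \right)} = 85 C + \left(K + K\right) K = 85 C + 2 K K = 85 C + 2 K^{2} = 2 K^{2} + 85 C$)
$k{\left(80,U{\left(3 \right)} \right)} - j{\left(139 \right)} = \left(2 \cdot 8^{2} + 85 \cdot 80\right) - \left(55 - 29885\right) = \left(2 \cdot 64 + 6800\right) - \left(55 - 29885\right) = \left(128 + 6800\right) - -29830 = 6928 + 29830 = 36758$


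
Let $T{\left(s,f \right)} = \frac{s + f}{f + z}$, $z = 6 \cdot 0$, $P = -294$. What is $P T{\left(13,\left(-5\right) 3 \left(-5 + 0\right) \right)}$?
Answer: $- \frac{8624}{25} \approx -344.96$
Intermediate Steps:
$z = 0$
$T{\left(s,f \right)} = \frac{f + s}{f}$ ($T{\left(s,f \right)} = \frac{s + f}{f + 0} = \frac{f + s}{f}$)
$P T{\left(13,\left(-5\right) 3 \left(-5 + 0\right) \right)} = - 294 \frac{\left(-5\right) 3 \left(-5 + 0\right) + 13}{\left(-5\right) 3 \left(-5 + 0\right)} = - 294 \frac{\left(-15\right) \left(-5\right) + 13}{\left(-15\right) \left(-5\right)} = - 294 \frac{75 + 13}{75} = - 294 \cdot \frac{1}{75} \cdot 88 = \left(-294\right) \frac{88}{75} = - \frac{8624}{25}$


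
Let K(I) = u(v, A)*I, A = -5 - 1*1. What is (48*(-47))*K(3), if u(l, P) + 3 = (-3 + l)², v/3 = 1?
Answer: 20304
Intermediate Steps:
v = 3 (v = 3*1 = 3)
A = -6 (A = -5 - 1 = -6)
u(l, P) = -3 + (-3 + l)²
K(I) = -3*I (K(I) = (-3 + (-3 + 3)²)*I = (-3 + 0²)*I = (-3 + 0)*I = -3*I)
(48*(-47))*K(3) = (48*(-47))*(-3*3) = -2256*(-9) = 20304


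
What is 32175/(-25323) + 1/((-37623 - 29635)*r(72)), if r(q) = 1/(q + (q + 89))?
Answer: -723308803/567724778 ≈ -1.2740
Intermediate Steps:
r(q) = 1/(89 + 2*q) (r(q) = 1/(q + (89 + q)) = 1/(89 + 2*q))
32175/(-25323) + 1/((-37623 - 29635)*r(72)) = 32175/(-25323) + 1/((-37623 - 29635)*(1/(89 + 2*72))) = 32175*(-1/25323) + 1/((-67258)*(1/(89 + 144))) = -10725/8441 - 1/(67258*(1/233)) = -10725/8441 - 1/(67258*1/233) = -10725/8441 - 1/67258*233 = -10725/8441 - 233/67258 = -723308803/567724778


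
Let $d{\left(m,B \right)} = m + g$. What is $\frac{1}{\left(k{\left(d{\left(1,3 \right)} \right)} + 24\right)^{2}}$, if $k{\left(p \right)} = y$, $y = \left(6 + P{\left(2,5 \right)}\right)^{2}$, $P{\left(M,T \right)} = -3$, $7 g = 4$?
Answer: $\frac{1}{1089} \approx 0.00091827$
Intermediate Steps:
$g = \frac{4}{7}$ ($g = \frac{1}{7} \cdot 4 = \frac{4}{7} \approx 0.57143$)
$d{\left(m,B \right)} = \frac{4}{7} + m$ ($d{\left(m,B \right)} = m + \frac{4}{7} = \frac{4}{7} + m$)
$y = 9$ ($y = \left(6 - 3\right)^{2} = 3^{2} = 9$)
$k{\left(p \right)} = 9$
$\frac{1}{\left(k{\left(d{\left(1,3 \right)} \right)} + 24\right)^{2}} = \frac{1}{\left(9 + 24\right)^{2}} = \frac{1}{33^{2}} = \frac{1}{1089}$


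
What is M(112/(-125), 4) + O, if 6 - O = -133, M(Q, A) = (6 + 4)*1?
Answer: 149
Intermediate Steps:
M(Q, A) = 10 (M(Q, A) = 10*1 = 10)
O = 139 (O = 6 - 1*(-133) = 6 + 133 = 139)
M(112/(-125), 4) + O = 10 + 139 = 149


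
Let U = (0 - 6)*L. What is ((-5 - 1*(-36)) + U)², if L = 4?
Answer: 49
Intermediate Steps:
U = -24 (U = (0 - 6)*4 = -6*4 = -24)
((-5 - 1*(-36)) + U)² = ((-5 - 1*(-36)) - 24)² = ((-5 + 36) - 24)² = (31 - 24)² = 7² = 49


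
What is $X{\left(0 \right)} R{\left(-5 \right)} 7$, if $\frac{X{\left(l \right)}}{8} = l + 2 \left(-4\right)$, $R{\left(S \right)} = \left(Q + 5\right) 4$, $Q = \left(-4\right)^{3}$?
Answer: $105728$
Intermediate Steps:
$Q = -64$
$R{\left(S \right)} = -236$ ($R{\left(S \right)} = \left(-64 + 5\right) 4 = \left(-59\right) 4 = -236$)
$X{\left(l \right)} = -64 + 8 l$ ($X{\left(l \right)} = 8 \left(l + 2 \left(-4\right)\right) = 8 \left(l - 8\right) = 8 \left(-8 + l\right) = -64 + 8 l$)
$X{\left(0 \right)} R{\left(-5 \right)} 7 = \left(-64 + 8 \cdot 0\right) \left(-236\right) 7 = \left(-64 + 0\right) \left(-236\right) 7 = \left(-64\right) \left(-236\right) 7 = 15104 \cdot 7 = 105728$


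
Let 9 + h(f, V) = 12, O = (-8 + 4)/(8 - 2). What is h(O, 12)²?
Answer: 9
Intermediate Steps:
O = -⅔ (O = -4/6 = -4*⅙ = -⅔ ≈ -0.66667)
h(f, V) = 3 (h(f, V) = -9 + 12 = 3)
h(O, 12)² = 3² = 9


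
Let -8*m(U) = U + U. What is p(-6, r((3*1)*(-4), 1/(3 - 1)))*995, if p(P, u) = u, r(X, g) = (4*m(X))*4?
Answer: 47760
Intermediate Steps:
m(U) = -U/4 (m(U) = -(U + U)/8 = -U/4)
r(X, g) = -4*X (r(X, g) = (4*(-X/4))*4 = -X*4 = -4*X)
p(-6, r((3*1)*(-4), 1/(3 - 1)))*995 = -4*3*1*(-4)*995 = -12*(-4)*995 = -4*(-12)*995 = 48*995 = 47760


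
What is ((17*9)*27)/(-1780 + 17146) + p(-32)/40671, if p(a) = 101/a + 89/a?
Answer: 447788441/1666534896 ≈ 0.26869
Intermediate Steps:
p(a) = 190/a
((17*9)*27)/(-1780 + 17146) + p(-32)/40671 = ((17*9)*27)/(-1780 + 17146) + (190/(-32))/40671 = (153*27)/15366 + (190*(-1/32))*(1/40671) = 4131*(1/15366) - 95/16*1/40671 = 1377/5122 - 95/650736 = 447788441/1666534896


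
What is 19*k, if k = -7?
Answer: -133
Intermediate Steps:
19*k = 19*(-7) = -133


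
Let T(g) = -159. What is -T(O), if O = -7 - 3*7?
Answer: 159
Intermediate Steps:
O = -28 (O = -7 - 21 = -28)
-T(O) = -1*(-159) = 159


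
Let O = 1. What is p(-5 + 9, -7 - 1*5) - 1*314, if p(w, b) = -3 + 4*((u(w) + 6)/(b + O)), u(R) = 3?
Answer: -3523/11 ≈ -320.27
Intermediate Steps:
p(w, b) = -3 + 36/(1 + b) (p(w, b) = -3 + 4*((3 + 6)/(b + 1)) = -3 + 4*(9/(1 + b)) = -3 + 36/(1 + b))
p(-5 + 9, -7 - 1*5) - 1*314 = 3*(11 - (-7 - 1*5))/(1 + (-7 - 1*5)) - 1*314 = 3*(11 - (-7 - 5))/(1 + (-7 - 5)) - 314 = 3*(11 - 1*(-12))/(1 - 12) - 314 = 3*(11 + 12)/(-11) - 314 = 3*(-1/11)*23 - 314 = -69/11 - 314 = -3523/11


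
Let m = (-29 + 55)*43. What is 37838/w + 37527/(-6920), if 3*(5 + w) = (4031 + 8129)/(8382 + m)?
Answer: -19650793761/2373560 ≈ -8279.0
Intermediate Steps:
m = 1118 (m = 26*43 = 1118)
w = -343/75 (w = -5 + ((4031 + 8129)/(8382 + 1118))/3 = -5 + (12160/9500)/3 = -5 + (12160*(1/9500))/3 = -5 + (⅓)*(32/25) = -5 + 32/75 = -343/75 ≈ -4.5733)
37838/w + 37527/(-6920) = 37838/(-343/75) + 37527/(-6920) = 37838*(-75/343) + 37527*(-1/6920) = -2837850/343 - 37527/6920 = -19650793761/2373560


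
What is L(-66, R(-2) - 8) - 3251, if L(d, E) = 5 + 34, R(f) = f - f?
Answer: -3212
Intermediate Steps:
R(f) = 0
L(d, E) = 39
L(-66, R(-2) - 8) - 3251 = 39 - 3251 = -3212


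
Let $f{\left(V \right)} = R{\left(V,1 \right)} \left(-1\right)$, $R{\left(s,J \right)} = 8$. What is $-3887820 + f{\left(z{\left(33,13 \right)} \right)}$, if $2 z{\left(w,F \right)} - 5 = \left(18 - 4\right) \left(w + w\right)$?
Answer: $-3887828$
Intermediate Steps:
$z{\left(w,F \right)} = \frac{5}{2} + 14 w$ ($z{\left(w,F \right)} = \frac{5}{2} + \frac{\left(18 - 4\right) \left(w + w\right)}{2} = \frac{5}{2} + \frac{14 \cdot 2 w}{2} = \frac{5}{2} + \frac{28 w}{2} = \frac{5}{2} + 14 w$)
$f{\left(V \right)} = -8$ ($f{\left(V \right)} = 8 \left(-1\right) = -8$)
$-3887820 + f{\left(z{\left(33,13 \right)} \right)} = -3887820 - 8 = -3887828$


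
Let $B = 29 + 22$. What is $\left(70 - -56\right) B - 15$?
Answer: $6411$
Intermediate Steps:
$B = 51$
$\left(70 - -56\right) B - 15 = \left(70 - -56\right) 51 - 15 = \left(70 + 56\right) 51 - 15 = 126 \cdot 51 - 15 = 6426 - 15 = 6411$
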